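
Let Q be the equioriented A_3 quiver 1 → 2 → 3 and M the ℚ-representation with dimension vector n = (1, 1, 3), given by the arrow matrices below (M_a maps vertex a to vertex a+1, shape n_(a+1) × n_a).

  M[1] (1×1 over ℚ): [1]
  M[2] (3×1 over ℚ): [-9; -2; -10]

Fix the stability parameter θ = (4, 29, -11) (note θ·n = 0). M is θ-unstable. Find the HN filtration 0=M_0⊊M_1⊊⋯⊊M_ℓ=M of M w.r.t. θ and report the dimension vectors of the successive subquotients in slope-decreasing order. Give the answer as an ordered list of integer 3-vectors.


Barcode: M ≅ I[1,3], I[3,3]^2. HN layers by μ_θ (3 steps, strictly decreasing):
  μ^(1)=9; μ^(2)=4; μ^(3)=-11

((0, 1, 1); (1, 0, 0); (0, 0, 2))


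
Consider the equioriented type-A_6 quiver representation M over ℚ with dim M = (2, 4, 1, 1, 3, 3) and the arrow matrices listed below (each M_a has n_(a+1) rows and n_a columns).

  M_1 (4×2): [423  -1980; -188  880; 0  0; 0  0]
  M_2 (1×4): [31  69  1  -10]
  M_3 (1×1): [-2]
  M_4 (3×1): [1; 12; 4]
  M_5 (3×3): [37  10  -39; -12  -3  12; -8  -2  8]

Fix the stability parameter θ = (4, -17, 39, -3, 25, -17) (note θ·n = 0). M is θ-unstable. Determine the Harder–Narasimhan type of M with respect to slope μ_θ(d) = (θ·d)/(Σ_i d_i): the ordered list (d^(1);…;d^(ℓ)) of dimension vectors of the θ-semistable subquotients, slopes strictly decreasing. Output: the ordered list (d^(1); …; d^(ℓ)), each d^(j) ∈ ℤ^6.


Interval decomposition of M: I[1,1], I[1,6], I[2,2]^3, I[5,5], I[5,6], I[6,6].
HN type (ℓ=5): μ^(1)=25; μ^(2)=11; μ^(3)=4; μ^(4)=-13/2; μ^(5)=-17

((0, 0, 0, 0, 1, 0); (0, 0, 1, 1, 1, 1); (1, 0, 0, 0, 1, 1); (1, 1, 0, 0, 0, 0); (0, 3, 0, 0, 0, 1))


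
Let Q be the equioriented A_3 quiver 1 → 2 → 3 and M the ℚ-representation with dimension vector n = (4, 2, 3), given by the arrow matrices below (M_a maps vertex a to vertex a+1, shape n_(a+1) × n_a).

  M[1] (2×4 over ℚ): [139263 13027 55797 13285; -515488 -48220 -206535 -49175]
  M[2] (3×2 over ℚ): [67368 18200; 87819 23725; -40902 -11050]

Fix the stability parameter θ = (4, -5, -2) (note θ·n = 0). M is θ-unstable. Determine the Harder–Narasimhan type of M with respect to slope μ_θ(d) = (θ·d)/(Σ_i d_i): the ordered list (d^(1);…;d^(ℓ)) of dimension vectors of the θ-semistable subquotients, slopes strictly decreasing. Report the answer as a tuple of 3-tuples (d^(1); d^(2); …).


Via rank(M_{q-1}∘⋯∘M_p): M ≅ I[1,1]^2, I[1,2], I[1,3], I[3,3]^2.
μ_θ-semistable layers: μ^(1)=4; μ^(2)=-1/2; μ^(3)=-1; μ^(4)=-2

((2, 0, 0); (1, 1, 0); (1, 1, 1); (0, 0, 2))


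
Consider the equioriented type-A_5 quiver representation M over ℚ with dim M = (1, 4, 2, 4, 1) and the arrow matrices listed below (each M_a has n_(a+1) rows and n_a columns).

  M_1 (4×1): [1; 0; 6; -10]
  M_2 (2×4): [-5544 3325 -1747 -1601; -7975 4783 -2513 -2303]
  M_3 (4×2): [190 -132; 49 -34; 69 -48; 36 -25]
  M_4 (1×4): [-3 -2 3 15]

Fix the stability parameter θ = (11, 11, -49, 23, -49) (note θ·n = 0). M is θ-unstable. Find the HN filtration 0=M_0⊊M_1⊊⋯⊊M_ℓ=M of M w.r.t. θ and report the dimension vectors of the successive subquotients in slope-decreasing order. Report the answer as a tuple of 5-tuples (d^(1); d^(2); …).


Barcode: M ≅ I[1,5], I[2,2]^2, I[2,4], I[4,4]^2. HN layers by μ_θ (4 steps, strictly decreasing):
  μ^(1)=23; μ^(2)=11; μ^(3)=-53/5; μ^(4)=-19

((0, 0, 0, 3, 0); (0, 2, 0, 0, 0); (1, 1, 1, 1, 1); (0, 1, 1, 0, 0))


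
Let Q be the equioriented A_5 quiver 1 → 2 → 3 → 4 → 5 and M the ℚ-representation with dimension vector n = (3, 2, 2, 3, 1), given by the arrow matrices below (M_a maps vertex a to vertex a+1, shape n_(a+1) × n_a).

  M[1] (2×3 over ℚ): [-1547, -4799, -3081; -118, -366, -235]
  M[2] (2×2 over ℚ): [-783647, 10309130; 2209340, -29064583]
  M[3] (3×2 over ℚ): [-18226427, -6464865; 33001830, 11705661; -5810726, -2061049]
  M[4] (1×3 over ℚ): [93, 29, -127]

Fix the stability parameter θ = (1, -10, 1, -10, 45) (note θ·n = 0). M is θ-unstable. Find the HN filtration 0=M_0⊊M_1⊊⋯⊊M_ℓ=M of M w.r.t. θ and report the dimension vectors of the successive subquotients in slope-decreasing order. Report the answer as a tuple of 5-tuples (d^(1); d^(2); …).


Barcode: M ≅ I[1,1], I[1,4], I[1,5], I[4,4]. HN layers by μ_θ (4 steps, strictly decreasing):
  μ^(1)=45; μ^(2)=1; μ^(3)=-9/2; μ^(4)=-10

((0, 0, 0, 0, 1); (1, 0, 0, 0, 0); (2, 2, 2, 2, 0); (0, 0, 0, 1, 0))


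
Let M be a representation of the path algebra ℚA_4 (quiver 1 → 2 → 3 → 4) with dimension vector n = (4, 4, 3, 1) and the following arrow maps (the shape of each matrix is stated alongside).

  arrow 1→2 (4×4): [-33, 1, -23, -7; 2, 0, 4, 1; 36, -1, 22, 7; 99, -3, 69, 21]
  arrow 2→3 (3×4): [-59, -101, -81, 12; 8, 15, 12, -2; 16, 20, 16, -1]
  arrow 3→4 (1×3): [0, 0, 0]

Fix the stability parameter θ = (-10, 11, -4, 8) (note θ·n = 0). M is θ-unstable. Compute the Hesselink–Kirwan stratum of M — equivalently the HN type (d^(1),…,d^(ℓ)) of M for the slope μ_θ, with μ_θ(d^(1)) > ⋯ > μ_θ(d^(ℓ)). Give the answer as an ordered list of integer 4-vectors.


Via rank(M_{q-1}∘⋯∘M_p): M ≅ I[1,1], I[1,3]^3, I[2,2], I[4,4].
μ_θ-semistable layers: μ^(1)=11; μ^(2)=8; μ^(3)=7/2; μ^(4)=-10

((0, 1, 0, 0); (0, 0, 0, 1); (0, 3, 3, 0); (4, 0, 0, 0))


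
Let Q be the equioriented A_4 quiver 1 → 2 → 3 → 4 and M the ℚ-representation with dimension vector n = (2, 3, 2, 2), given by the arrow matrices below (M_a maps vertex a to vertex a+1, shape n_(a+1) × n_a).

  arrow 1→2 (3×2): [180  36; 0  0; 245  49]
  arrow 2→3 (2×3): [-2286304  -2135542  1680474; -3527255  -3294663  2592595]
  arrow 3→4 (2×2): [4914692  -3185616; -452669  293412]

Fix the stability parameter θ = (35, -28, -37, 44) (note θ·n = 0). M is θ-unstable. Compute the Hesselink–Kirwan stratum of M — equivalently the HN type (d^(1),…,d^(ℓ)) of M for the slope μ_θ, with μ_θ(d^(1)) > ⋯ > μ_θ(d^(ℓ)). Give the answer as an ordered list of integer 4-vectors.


Barcode: M ≅ I[1,1], I[1,4], I[2,2], I[2,3], I[4,4]. HN layers by μ_θ (5 steps, strictly decreasing):
  μ^(1)=44; μ^(2)=35; μ^(3)=-10; μ^(4)=-28; μ^(5)=-65/2

((0, 0, 0, 2); (1, 0, 0, 0); (1, 1, 1, 0); (0, 1, 0, 0); (0, 1, 1, 0))


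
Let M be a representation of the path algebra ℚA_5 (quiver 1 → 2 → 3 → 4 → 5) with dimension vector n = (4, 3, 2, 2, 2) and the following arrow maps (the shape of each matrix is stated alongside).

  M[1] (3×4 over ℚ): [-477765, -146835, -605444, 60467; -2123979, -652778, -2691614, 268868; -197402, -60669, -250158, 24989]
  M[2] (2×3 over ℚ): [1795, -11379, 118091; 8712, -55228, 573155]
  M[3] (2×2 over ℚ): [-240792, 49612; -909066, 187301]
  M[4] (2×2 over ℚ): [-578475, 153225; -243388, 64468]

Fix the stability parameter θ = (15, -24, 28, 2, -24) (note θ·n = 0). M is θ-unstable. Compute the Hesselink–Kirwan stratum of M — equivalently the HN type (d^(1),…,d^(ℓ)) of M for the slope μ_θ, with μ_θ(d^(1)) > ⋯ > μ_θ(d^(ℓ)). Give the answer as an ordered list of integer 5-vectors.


Via rank(M_{q-1}∘⋯∘M_p): M ≅ I[1,1], I[1,2], I[1,3], I[1,5], I[4,4], I[5,5].
μ_θ-semistable layers: μ^(1)=28; μ^(2)=15; μ^(3)=2; μ^(4)=-9/2; μ^(5)=-24

((0, 0, 1, 0, 0); (1, 0, 0, 0, 0); (0, 0, 1, 2, 1); (3, 3, 0, 0, 0); (0, 0, 0, 0, 1))


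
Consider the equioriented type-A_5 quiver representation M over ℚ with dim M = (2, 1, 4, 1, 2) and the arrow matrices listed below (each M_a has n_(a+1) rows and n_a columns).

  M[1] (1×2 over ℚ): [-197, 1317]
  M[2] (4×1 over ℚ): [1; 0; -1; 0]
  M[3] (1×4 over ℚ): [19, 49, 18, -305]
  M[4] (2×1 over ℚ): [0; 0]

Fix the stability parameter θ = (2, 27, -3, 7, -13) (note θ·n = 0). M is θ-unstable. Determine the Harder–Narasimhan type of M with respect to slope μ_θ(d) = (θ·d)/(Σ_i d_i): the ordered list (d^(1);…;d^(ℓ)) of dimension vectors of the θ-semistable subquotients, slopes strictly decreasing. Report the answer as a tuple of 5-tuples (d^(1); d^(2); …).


Via rank(M_{q-1}∘⋯∘M_p): M ≅ I[1,1], I[1,4], I[3,3]^3, I[5,5]^2.
μ_θ-semistable layers: μ^(1)=31/3; μ^(2)=2; μ^(3)=-3; μ^(4)=-13

((0, 1, 1, 1, 0); (2, 0, 0, 0, 0); (0, 0, 3, 0, 0); (0, 0, 0, 0, 2))


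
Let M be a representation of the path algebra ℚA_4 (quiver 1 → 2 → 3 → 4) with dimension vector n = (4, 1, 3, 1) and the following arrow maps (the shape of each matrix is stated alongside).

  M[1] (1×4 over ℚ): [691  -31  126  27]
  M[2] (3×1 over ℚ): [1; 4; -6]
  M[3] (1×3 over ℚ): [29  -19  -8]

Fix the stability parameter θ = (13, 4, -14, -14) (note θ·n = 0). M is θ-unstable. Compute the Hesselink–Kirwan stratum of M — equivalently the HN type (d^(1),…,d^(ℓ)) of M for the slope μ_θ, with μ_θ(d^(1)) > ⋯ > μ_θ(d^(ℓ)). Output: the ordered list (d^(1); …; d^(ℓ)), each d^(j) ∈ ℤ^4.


Via rank(M_{q-1}∘⋯∘M_p): M ≅ I[1,1]^3, I[1,4], I[3,3]^2.
μ_θ-semistable layers: μ^(1)=13; μ^(2)=-11/4; μ^(3)=-14

((3, 0, 0, 0); (1, 1, 1, 1); (0, 0, 2, 0))


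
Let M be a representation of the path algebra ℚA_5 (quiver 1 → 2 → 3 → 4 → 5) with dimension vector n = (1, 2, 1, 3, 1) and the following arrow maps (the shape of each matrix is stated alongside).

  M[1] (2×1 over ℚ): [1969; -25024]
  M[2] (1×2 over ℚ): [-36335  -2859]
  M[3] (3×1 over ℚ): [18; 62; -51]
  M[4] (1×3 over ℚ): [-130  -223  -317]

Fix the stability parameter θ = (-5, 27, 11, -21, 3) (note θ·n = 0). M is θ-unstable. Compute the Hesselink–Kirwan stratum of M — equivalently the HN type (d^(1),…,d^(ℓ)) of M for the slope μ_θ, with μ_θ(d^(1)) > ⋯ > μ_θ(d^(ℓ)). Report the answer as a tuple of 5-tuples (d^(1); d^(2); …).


Via rank(M_{q-1}∘⋯∘M_p): M ≅ I[1,5], I[2,2], I[4,4]^2.
μ_θ-semistable layers: μ^(1)=27; μ^(2)=5; μ^(3)=-5; μ^(4)=-21

((0, 1, 0, 0, 0); (0, 1, 1, 1, 1); (1, 0, 0, 0, 0); (0, 0, 0, 2, 0))


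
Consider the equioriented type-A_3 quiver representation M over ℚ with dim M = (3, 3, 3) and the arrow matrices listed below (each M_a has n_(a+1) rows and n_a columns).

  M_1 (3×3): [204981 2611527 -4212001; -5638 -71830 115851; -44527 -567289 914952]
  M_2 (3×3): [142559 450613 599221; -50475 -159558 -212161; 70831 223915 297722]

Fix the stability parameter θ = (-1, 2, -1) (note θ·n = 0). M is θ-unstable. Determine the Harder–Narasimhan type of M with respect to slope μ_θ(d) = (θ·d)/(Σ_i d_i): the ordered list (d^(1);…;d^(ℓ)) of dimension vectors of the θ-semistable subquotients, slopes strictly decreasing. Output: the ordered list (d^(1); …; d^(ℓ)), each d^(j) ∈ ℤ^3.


Interval decomposition of M: I[1,1], I[1,3]^2, I[2,3].
HN type (ℓ=2): μ^(1)=1/2; μ^(2)=-1

((0, 3, 3); (3, 0, 0))


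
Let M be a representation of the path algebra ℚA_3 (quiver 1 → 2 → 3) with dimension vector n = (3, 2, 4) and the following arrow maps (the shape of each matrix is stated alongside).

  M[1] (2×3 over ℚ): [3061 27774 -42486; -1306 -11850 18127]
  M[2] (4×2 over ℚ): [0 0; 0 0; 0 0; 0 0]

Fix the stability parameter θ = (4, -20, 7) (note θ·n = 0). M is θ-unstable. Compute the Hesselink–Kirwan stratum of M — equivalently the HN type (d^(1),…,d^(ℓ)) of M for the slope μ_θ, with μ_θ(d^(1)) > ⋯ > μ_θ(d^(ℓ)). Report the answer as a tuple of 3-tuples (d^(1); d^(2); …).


Interval decomposition of M: I[1,1], I[1,2]^2, I[3,3]^4.
HN type (ℓ=3): μ^(1)=7; μ^(2)=4; μ^(3)=-8

((0, 0, 4); (1, 0, 0); (2, 2, 0))


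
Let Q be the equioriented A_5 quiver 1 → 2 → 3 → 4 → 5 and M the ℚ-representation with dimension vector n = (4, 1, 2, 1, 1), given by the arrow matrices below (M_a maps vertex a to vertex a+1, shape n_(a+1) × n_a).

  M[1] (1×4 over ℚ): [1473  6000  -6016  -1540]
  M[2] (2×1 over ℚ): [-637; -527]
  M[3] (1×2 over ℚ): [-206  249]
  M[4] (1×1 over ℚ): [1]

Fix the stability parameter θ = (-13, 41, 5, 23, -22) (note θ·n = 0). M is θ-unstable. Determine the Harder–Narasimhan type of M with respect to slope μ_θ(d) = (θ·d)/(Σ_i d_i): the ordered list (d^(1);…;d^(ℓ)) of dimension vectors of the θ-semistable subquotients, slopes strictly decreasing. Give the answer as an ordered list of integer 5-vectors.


Via rank(M_{q-1}∘⋯∘M_p): M ≅ I[1,1]^3, I[1,5], I[3,3].
μ_θ-semistable layers: μ^(1)=47/4; μ^(2)=5; μ^(3)=-13

((0, 1, 1, 1, 1); (0, 0, 1, 0, 0); (4, 0, 0, 0, 0))


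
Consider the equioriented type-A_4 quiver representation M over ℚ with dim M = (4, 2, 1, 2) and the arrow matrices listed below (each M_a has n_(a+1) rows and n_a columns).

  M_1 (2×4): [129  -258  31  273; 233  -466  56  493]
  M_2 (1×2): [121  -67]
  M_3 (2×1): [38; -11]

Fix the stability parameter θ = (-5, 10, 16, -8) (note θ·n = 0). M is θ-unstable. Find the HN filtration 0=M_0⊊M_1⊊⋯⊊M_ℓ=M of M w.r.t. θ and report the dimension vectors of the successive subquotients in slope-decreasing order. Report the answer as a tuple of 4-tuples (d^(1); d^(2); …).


Barcode: M ≅ I[1,1]^2, I[1,2], I[1,4], I[4,4]. HN layers by μ_θ (4 steps, strictly decreasing):
  μ^(1)=10; μ^(2)=6; μ^(3)=-5; μ^(4)=-8

((0, 1, 0, 0); (0, 1, 1, 1); (4, 0, 0, 0); (0, 0, 0, 1))


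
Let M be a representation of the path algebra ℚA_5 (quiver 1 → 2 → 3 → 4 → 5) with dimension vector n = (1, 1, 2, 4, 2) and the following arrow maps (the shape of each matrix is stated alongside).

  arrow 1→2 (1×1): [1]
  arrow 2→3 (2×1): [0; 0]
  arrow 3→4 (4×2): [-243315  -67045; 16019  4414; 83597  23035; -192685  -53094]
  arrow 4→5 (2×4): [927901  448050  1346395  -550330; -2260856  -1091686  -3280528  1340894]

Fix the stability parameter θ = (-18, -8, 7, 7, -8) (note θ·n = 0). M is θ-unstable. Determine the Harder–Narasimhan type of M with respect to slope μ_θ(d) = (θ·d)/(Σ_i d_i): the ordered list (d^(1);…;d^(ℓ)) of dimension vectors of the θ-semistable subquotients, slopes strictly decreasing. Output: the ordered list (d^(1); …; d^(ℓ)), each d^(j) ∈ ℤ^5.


Barcode: M ≅ I[1,2], I[3,4]^2, I[4,5]^2. HN layers by μ_θ (4 steps, strictly decreasing):
  μ^(1)=7; μ^(2)=-1/2; μ^(3)=-8; μ^(4)=-18

((0, 0, 2, 2, 0); (0, 0, 0, 2, 2); (0, 1, 0, 0, 0); (1, 0, 0, 0, 0))


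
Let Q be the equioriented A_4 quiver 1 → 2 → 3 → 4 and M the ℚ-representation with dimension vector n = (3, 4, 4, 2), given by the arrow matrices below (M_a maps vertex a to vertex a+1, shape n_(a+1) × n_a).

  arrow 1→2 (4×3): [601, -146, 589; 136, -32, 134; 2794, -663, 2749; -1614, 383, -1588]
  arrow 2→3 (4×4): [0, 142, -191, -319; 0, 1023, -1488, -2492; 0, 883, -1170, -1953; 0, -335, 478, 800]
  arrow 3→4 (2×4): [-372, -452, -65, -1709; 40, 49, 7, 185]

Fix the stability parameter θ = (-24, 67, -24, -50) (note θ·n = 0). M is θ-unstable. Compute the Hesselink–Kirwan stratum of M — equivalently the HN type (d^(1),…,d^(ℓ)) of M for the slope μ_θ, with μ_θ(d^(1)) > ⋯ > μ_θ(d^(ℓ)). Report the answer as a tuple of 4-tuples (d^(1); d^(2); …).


Via rank(M_{q-1}∘⋯∘M_p): M ≅ I[1,2], I[1,4]^2, I[2,3], I[3,3].
μ_θ-semistable layers: μ^(1)=67; μ^(2)=43/2; μ^(3)=-7/3; μ^(4)=-24

((0, 1, 0, 0); (0, 1, 1, 0); (0, 2, 2, 2); (3, 0, 1, 0))


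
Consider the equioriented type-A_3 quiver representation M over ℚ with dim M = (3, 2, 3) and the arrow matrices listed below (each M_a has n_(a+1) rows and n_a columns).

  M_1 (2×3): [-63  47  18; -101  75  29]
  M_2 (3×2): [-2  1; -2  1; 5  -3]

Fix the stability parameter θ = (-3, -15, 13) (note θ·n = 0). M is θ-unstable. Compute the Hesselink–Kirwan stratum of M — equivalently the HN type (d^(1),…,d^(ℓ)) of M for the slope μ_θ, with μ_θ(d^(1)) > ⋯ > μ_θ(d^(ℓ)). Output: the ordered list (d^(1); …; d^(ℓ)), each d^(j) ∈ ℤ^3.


Barcode: M ≅ I[1,1], I[1,3]^2, I[3,3]. HN layers by μ_θ (3 steps, strictly decreasing):
  μ^(1)=13; μ^(2)=-3; μ^(3)=-9

((0, 0, 3); (1, 0, 0); (2, 2, 0))


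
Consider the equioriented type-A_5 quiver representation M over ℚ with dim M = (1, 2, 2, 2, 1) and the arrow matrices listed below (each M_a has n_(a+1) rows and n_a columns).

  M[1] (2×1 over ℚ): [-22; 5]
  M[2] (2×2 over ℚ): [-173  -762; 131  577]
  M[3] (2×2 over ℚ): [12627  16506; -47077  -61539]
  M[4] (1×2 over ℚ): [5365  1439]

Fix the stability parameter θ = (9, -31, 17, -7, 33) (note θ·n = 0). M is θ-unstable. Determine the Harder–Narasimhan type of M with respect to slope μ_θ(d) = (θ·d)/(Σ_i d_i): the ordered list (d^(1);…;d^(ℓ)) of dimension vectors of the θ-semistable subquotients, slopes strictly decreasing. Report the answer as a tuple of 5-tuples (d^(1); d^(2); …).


Barcode: M ≅ I[1,5], I[2,4]. HN layers by μ_θ (4 steps, strictly decreasing):
  μ^(1)=33; μ^(2)=5; μ^(3)=-11; μ^(4)=-31

((0, 0, 0, 0, 1); (0, 0, 2, 2, 0); (1, 1, 0, 0, 0); (0, 1, 0, 0, 0))


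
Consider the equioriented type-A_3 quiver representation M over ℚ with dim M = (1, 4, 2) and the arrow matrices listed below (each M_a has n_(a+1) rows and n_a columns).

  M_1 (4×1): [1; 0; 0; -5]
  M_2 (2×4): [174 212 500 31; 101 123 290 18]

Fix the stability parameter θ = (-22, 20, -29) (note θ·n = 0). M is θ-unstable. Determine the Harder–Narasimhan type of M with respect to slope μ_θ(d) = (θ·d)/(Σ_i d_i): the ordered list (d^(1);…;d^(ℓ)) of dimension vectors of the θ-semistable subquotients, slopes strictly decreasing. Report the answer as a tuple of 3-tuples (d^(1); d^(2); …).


Interval decomposition of M: I[1,3], I[2,2]^2, I[2,3].
HN type (ℓ=3): μ^(1)=20; μ^(2)=-9/2; μ^(3)=-22

((0, 2, 0); (0, 2, 2); (1, 0, 0))


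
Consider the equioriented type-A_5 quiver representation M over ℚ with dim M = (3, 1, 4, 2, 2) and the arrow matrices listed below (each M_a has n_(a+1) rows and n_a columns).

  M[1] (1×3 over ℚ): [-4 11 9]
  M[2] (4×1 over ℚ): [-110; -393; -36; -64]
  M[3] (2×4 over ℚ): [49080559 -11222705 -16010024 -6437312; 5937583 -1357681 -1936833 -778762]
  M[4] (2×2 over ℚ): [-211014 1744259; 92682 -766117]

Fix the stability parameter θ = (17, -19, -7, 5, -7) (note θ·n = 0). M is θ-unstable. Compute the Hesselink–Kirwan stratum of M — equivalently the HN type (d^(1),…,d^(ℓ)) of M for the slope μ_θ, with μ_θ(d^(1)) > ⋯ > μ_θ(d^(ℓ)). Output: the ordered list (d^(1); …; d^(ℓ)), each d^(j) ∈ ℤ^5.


Via rank(M_{q-1}∘⋯∘M_p): M ≅ I[1,1]^2, I[1,5], I[3,3]^2, I[3,4], I[5,5].
μ_θ-semistable layers: μ^(1)=17; μ^(2)=5; μ^(3)=-1; μ^(4)=-3; μ^(5)=-7

((2, 0, 0, 0, 0); (0, 0, 0, 1, 0); (0, 0, 0, 1, 1); (1, 1, 1, 0, 0); (0, 0, 3, 0, 1))


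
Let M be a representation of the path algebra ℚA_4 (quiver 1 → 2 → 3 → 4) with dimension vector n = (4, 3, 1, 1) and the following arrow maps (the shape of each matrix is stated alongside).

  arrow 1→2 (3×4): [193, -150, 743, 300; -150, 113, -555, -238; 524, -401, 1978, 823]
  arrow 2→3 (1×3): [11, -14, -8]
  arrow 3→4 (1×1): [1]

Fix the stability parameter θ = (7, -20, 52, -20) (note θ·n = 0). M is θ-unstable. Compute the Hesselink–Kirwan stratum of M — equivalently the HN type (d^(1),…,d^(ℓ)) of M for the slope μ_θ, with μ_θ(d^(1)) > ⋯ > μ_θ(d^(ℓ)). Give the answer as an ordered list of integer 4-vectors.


Via rank(M_{q-1}∘⋯∘M_p): M ≅ I[1,1], I[1,2]^2, I[1,4].
μ_θ-semistable layers: μ^(1)=16; μ^(2)=7; μ^(3)=-13/2

((0, 0, 1, 1); (1, 0, 0, 0); (3, 3, 0, 0))


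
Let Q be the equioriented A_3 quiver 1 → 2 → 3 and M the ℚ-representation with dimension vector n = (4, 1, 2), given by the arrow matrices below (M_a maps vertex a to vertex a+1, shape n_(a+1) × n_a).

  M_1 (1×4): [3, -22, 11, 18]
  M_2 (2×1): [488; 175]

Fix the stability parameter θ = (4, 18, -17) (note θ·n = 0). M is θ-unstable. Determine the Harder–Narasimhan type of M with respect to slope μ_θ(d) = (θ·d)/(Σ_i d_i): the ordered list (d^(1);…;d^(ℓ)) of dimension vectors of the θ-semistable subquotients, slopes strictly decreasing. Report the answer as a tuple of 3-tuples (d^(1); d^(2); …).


Via rank(M_{q-1}∘⋯∘M_p): M ≅ I[1,1]^3, I[1,3], I[3,3].
μ_θ-semistable layers: μ^(1)=4; μ^(2)=5/3; μ^(3)=-17

((3, 0, 0); (1, 1, 1); (0, 0, 1))


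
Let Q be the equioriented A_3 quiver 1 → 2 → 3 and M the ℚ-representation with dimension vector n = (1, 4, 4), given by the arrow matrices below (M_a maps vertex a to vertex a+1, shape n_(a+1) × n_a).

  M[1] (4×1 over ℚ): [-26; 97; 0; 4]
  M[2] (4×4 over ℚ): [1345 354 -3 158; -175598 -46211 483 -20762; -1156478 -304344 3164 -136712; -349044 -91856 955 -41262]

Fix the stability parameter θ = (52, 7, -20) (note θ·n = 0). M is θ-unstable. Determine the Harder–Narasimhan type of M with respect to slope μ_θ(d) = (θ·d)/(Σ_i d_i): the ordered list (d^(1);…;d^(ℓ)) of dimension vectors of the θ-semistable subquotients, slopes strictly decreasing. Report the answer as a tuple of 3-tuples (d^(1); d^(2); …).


Via rank(M_{q-1}∘⋯∘M_p): M ≅ I[1,3], I[2,2], I[2,3]^2, I[3,3].
μ_θ-semistable layers: μ^(1)=13; μ^(2)=7; μ^(3)=-13/2; μ^(4)=-20

((1, 1, 1); (0, 1, 0); (0, 2, 2); (0, 0, 1))


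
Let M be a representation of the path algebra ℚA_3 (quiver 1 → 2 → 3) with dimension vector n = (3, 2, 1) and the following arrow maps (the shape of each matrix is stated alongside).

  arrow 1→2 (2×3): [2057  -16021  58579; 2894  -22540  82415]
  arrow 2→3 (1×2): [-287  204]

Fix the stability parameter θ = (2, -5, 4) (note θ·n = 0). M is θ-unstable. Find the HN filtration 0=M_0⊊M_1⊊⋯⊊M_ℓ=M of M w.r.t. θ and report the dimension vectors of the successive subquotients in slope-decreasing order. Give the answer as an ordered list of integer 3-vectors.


Via rank(M_{q-1}∘⋯∘M_p): M ≅ I[1,1], I[1,2], I[1,3].
μ_θ-semistable layers: μ^(1)=4; μ^(2)=2; μ^(3)=-3/2

((0, 0, 1); (1, 0, 0); (2, 2, 0))


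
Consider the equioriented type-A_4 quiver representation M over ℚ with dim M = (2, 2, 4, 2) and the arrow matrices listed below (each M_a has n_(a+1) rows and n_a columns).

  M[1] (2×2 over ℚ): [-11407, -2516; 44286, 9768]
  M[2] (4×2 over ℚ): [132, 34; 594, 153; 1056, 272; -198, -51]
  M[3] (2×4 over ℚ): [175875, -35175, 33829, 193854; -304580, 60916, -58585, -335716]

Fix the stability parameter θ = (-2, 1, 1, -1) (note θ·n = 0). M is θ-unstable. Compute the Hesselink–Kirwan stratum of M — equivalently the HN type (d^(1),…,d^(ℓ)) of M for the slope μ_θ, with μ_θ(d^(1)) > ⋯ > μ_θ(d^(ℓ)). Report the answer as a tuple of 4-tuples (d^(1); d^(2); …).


Via rank(M_{q-1}∘⋯∘M_p): M ≅ I[1,1], I[1,2], I[2,4], I[3,3]^2, I[3,4].
μ_θ-semistable layers: μ^(1)=1; μ^(2)=1/3; μ^(3)=0; μ^(4)=-2

((0, 1, 2, 0); (0, 1, 1, 1); (0, 0, 1, 1); (2, 0, 0, 0))


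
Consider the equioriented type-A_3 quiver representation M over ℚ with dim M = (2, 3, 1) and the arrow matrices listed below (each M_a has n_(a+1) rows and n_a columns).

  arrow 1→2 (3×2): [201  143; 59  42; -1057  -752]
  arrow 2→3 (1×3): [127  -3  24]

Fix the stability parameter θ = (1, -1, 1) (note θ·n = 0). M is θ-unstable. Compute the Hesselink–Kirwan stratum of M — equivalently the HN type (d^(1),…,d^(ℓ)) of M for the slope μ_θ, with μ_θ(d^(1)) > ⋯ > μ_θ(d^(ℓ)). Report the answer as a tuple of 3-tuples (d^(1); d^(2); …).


Via rank(M_{q-1}∘⋯∘M_p): M ≅ I[1,2], I[1,3], I[2,2].
μ_θ-semistable layers: μ^(1)=1; μ^(2)=0; μ^(3)=-1

((0, 0, 1); (2, 2, 0); (0, 1, 0))


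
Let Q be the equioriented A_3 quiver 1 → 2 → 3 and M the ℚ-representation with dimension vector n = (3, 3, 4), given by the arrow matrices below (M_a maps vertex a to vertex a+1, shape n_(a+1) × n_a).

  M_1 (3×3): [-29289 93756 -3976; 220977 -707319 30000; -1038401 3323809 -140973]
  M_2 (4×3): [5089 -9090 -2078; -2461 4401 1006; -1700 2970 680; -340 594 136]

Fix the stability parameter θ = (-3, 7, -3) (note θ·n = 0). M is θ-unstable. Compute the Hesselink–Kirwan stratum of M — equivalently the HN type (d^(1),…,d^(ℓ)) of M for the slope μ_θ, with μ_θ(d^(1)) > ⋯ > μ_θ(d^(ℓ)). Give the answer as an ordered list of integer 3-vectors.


Via rank(M_{q-1}∘⋯∘M_p): M ≅ I[1,2], I[1,3]^2, I[3,3]^2.
μ_θ-semistable layers: μ^(1)=7; μ^(2)=2; μ^(3)=-3

((0, 1, 0); (0, 2, 2); (3, 0, 2))


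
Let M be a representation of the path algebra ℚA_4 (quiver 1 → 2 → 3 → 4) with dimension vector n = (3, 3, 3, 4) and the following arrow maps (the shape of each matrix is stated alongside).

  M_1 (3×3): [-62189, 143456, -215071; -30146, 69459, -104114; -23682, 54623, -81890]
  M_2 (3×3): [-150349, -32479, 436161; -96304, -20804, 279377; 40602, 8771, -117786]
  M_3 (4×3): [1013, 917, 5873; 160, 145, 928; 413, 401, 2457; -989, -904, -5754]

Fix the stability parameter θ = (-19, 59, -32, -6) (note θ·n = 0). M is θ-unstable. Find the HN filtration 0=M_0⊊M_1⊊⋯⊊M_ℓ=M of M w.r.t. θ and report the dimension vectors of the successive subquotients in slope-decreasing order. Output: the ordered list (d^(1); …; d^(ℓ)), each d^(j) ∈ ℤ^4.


Via rank(M_{q-1}∘⋯∘M_p): M ≅ I[1,1], I[1,4]^2, I[2,4], I[4,4].
μ_θ-semistable layers: μ^(1)=7; μ^(2)=-6; μ^(3)=-19

((0, 3, 3, 3); (0, 0, 0, 1); (3, 0, 0, 0))


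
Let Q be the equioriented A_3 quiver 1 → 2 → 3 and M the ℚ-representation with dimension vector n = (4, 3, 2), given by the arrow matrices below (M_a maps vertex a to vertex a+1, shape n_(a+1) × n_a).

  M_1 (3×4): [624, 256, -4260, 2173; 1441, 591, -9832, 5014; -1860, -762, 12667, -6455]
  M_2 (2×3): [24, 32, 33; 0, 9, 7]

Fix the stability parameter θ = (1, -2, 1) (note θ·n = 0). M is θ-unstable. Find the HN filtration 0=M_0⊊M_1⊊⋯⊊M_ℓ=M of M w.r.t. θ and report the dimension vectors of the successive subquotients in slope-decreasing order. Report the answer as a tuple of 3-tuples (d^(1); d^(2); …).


Barcode: M ≅ I[1,1], I[1,2], I[1,3]^2. HN layers by μ_θ (2 steps, strictly decreasing):
  μ^(1)=1; μ^(2)=-1/2

((1, 0, 2); (3, 3, 0))


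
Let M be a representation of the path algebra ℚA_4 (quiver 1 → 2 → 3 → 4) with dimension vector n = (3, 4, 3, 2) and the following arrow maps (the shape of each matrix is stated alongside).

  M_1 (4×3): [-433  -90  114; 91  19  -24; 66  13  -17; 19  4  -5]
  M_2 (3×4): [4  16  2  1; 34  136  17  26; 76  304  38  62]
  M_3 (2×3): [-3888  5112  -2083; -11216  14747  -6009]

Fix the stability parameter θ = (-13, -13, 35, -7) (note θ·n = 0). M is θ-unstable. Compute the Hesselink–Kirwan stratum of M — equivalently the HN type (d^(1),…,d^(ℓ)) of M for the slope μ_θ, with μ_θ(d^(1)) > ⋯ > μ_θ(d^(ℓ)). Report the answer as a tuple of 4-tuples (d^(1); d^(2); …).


Interval decomposition of M: I[1,2], I[1,4]^2, I[2,2], I[3,3].
HN type (ℓ=3): μ^(1)=35; μ^(2)=14; μ^(3)=-13

((0, 0, 1, 0); (0, 0, 2, 2); (3, 4, 0, 0))


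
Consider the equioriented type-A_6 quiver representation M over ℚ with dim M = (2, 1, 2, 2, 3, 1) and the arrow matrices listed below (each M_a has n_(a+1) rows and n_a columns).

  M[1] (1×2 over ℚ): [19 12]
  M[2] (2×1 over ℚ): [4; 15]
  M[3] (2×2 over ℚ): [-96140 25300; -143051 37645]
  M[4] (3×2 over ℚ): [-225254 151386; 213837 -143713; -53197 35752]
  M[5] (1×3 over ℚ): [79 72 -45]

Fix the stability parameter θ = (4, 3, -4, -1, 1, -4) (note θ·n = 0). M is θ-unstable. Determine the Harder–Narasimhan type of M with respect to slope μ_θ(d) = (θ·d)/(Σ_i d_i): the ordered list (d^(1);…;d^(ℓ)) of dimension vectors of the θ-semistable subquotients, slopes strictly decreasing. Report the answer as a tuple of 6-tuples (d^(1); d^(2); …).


Barcode: M ≅ I[1,1], I[1,6], I[3,3], I[4,5], I[5,5]. HN layers by μ_θ (5 steps, strictly decreasing):
  μ^(1)=4; μ^(2)=1; μ^(3)=-1/6; μ^(4)=-1; μ^(5)=-4

((1, 0, 0, 0, 0, 0); (0, 0, 0, 0, 2, 0); (1, 1, 1, 1, 1, 1); (0, 0, 0, 1, 0, 0); (0, 0, 1, 0, 0, 0))


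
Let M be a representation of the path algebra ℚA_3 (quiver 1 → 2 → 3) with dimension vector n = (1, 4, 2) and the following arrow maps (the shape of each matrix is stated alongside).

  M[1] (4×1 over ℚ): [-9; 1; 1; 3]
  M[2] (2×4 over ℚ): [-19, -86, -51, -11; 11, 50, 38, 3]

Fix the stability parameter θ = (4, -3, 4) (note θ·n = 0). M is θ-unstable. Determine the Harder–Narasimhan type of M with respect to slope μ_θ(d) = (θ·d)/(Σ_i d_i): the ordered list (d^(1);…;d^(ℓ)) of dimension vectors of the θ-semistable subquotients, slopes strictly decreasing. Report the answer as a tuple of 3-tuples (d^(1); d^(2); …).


Interval decomposition of M: I[1,3], I[2,2]^2, I[2,3].
HN type (ℓ=3): μ^(1)=4; μ^(2)=1/2; μ^(3)=-3

((0, 0, 2); (1, 1, 0); (0, 3, 0))


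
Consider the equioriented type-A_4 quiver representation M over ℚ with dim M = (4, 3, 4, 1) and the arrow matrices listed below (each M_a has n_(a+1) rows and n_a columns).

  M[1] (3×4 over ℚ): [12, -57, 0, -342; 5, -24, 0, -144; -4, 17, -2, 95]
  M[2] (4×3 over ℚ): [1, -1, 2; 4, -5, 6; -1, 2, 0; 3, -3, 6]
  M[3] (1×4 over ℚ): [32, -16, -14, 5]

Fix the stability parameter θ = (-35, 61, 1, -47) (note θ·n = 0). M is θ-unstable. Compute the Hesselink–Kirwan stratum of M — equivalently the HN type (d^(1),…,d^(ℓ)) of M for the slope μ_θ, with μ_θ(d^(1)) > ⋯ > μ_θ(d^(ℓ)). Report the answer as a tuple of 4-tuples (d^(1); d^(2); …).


Interval decomposition of M: I[1,1], I[1,2], I[1,3], I[1,4], I[3,3]^2.
HN type (ℓ=5): μ^(1)=61; μ^(2)=31; μ^(3)=5; μ^(4)=1; μ^(5)=-35

((0, 1, 0, 0); (0, 1, 1, 0); (0, 1, 1, 1); (0, 0, 2, 0); (4, 0, 0, 0))


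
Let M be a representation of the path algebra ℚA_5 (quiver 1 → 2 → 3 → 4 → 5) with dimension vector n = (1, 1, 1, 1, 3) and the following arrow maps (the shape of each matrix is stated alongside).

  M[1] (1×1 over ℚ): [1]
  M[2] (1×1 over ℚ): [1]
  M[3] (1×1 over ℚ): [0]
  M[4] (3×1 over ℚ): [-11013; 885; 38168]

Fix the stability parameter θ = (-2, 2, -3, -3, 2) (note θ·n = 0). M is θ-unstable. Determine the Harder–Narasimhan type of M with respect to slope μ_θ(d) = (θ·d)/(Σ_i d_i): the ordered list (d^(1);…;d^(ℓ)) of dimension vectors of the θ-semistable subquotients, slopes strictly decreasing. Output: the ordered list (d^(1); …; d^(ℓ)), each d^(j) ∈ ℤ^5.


Interval decomposition of M: I[1,3], I[4,5], I[5,5]^2.
HN type (ℓ=4): μ^(1)=2; μ^(2)=-1/2; μ^(3)=-2; μ^(4)=-3

((0, 0, 0, 0, 3); (0, 1, 1, 0, 0); (1, 0, 0, 0, 0); (0, 0, 0, 1, 0))


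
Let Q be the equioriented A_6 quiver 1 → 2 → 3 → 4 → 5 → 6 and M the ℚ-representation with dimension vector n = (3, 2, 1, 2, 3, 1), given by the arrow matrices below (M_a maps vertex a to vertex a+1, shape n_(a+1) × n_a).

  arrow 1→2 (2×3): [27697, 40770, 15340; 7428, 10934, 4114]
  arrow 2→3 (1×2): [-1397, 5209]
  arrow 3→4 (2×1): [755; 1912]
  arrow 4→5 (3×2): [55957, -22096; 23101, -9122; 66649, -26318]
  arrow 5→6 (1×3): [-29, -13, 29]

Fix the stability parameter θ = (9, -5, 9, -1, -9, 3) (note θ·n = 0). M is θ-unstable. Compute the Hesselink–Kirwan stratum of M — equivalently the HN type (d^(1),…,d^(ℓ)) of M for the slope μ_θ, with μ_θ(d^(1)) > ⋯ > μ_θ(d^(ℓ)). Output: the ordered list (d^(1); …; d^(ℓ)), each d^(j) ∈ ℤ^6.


Via rank(M_{q-1}∘⋯∘M_p): M ≅ I[1,1], I[1,2], I[1,6], I[4,5], I[5,5].
μ_θ-semistable layers: μ^(1)=9; μ^(2)=3; μ^(3)=2; μ^(4)=3/5; μ^(5)=-5; μ^(6)=-9

((1, 0, 0, 0, 0, 0); (0, 0, 0, 0, 0, 1); (1, 1, 0, 0, 0, 0); (1, 1, 1, 1, 1, 0); (0, 0, 0, 1, 1, 0); (0, 0, 0, 0, 1, 0))


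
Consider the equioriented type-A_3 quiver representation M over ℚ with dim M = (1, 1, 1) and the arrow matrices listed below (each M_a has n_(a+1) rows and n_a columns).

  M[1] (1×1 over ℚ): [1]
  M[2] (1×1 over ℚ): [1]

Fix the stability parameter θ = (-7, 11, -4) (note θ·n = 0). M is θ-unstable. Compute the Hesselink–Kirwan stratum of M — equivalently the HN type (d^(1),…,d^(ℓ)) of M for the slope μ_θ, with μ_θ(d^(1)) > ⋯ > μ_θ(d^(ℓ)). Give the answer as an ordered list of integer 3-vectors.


Barcode: M ≅ I[1,3]. HN layers by μ_θ (2 steps, strictly decreasing):
  μ^(1)=7/2; μ^(2)=-7

((0, 1, 1); (1, 0, 0))


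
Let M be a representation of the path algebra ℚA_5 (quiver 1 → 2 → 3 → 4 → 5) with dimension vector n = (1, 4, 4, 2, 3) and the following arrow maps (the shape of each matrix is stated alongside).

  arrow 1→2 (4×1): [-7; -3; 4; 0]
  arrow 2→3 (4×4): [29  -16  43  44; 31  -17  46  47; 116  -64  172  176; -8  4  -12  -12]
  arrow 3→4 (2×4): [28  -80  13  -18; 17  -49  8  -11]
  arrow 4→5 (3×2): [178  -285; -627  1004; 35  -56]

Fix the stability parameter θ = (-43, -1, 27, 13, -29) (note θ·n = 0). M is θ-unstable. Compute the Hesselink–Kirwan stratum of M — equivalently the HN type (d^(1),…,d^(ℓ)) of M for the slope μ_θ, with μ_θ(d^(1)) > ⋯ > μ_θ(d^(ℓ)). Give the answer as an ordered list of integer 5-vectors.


Via rank(M_{q-1}∘⋯∘M_p): M ≅ I[1,5], I[2,2]^2, I[2,3], I[3,3], I[3,5], I[5,5].
μ_θ-semistable layers: μ^(1)=27; μ^(2)=11/3; μ^(3)=-1; μ^(4)=-29; μ^(5)=-43

((0, 0, 2, 0, 0); (0, 0, 2, 2, 2); (0, 4, 0, 0, 0); (0, 0, 0, 0, 1); (1, 0, 0, 0, 0))


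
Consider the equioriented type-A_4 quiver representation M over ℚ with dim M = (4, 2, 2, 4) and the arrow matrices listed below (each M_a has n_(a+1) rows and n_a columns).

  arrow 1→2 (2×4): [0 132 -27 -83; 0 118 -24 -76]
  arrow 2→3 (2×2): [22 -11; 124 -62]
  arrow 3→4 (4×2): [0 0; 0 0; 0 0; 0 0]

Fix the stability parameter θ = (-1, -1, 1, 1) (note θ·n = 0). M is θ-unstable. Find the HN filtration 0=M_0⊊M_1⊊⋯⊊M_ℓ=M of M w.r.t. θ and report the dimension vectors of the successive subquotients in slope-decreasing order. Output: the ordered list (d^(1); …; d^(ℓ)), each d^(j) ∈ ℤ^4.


Barcode: M ≅ I[1,1]^2, I[1,2], I[1,3], I[3,3], I[4,4]^4. HN layers by μ_θ (2 steps, strictly decreasing):
  μ^(1)=1; μ^(2)=-1

((0, 0, 2, 4); (4, 2, 0, 0))


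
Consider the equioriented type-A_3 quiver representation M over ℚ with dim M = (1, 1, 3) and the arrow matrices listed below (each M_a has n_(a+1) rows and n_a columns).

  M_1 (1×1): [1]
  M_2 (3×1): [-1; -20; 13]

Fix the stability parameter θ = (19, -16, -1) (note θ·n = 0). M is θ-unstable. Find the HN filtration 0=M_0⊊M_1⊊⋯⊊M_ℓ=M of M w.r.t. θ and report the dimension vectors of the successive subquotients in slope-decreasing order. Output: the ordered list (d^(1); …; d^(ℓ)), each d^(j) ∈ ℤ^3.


Interval decomposition of M: I[1,3], I[3,3]^2.
HN type (ℓ=2): μ^(1)=2/3; μ^(2)=-1

((1, 1, 1); (0, 0, 2))


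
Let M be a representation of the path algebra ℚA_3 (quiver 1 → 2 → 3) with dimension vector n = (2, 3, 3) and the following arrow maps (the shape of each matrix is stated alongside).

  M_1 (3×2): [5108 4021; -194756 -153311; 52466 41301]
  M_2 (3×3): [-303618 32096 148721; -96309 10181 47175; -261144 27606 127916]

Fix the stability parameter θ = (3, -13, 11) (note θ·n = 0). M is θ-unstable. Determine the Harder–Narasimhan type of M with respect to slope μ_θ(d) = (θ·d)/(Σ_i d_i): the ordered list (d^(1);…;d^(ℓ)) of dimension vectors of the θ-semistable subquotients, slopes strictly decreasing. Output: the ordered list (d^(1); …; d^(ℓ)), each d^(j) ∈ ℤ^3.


Interval decomposition of M: I[1,3]^2, I[2,3].
HN type (ℓ=3): μ^(1)=11; μ^(2)=-5; μ^(3)=-13

((0, 0, 3); (2, 2, 0); (0, 1, 0))


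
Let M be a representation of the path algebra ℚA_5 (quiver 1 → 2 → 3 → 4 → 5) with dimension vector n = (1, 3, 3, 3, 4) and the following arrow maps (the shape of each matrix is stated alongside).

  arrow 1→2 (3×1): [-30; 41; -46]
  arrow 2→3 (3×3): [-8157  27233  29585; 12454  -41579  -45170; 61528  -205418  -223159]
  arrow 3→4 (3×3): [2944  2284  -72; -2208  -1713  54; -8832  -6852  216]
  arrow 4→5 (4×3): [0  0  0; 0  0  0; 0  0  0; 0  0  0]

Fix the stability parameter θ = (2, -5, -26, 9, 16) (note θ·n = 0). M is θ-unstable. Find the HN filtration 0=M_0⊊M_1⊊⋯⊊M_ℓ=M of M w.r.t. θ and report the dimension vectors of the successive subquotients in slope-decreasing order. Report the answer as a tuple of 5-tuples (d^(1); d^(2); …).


Via rank(M_{q-1}∘⋯∘M_p): M ≅ I[1,4], I[2,3]^2, I[4,4]^2, I[5,5]^4.
μ_θ-semistable layers: μ^(1)=16; μ^(2)=9; μ^(3)=-29/3; μ^(4)=-31/2

((0, 0, 0, 0, 4); (0, 0, 0, 3, 0); (1, 1, 1, 0, 0); (0, 2, 2, 0, 0))


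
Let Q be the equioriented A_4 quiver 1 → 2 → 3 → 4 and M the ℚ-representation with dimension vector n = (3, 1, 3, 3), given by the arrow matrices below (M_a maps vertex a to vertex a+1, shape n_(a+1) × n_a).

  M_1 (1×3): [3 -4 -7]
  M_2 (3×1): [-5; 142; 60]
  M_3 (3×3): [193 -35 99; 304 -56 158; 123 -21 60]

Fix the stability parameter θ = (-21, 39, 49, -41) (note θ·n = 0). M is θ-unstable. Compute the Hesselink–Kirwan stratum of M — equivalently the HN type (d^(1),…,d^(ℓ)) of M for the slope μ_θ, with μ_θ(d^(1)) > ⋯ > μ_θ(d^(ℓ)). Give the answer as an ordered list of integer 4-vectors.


Interval decomposition of M: I[1,1]^2, I[1,4], I[3,3], I[3,4], I[4,4].
HN type (ℓ=5): μ^(1)=49; μ^(2)=47/3; μ^(3)=4; μ^(4)=-21; μ^(5)=-41

((0, 0, 1, 0); (0, 1, 1, 1); (0, 0, 1, 1); (3, 0, 0, 0); (0, 0, 0, 1))


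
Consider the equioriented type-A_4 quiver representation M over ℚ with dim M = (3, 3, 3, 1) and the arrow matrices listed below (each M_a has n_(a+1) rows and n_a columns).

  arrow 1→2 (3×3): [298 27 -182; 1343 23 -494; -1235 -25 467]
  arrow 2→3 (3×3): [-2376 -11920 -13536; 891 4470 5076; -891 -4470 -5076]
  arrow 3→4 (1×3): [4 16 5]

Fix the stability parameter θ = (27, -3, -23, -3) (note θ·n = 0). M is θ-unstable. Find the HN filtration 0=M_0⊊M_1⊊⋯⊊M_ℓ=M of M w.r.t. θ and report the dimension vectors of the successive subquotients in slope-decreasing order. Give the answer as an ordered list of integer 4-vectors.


Interval decomposition of M: I[1,2]^2, I[1,4], I[3,3]^2.
HN type (ℓ=3): μ^(1)=12; μ^(2)=-1/2; μ^(3)=-23

((2, 2, 0, 0); (1, 1, 1, 1); (0, 0, 2, 0))


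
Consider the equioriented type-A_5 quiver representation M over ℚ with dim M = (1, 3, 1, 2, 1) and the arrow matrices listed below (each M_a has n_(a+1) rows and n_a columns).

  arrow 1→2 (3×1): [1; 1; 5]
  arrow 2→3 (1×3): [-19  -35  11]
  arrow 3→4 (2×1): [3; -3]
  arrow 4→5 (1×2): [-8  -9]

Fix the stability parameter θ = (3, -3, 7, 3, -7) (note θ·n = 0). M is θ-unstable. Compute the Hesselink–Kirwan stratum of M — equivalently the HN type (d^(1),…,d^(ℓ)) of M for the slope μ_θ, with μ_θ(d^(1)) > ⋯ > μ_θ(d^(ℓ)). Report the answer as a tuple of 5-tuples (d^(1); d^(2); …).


Barcode: M ≅ I[1,5], I[2,2]^2, I[4,4]. HN layers by μ_θ (4 steps, strictly decreasing):
  μ^(1)=3; μ^(2)=1; μ^(3)=0; μ^(4)=-3

((0, 0, 0, 1, 0); (0, 0, 1, 1, 1); (1, 1, 0, 0, 0); (0, 2, 0, 0, 0))


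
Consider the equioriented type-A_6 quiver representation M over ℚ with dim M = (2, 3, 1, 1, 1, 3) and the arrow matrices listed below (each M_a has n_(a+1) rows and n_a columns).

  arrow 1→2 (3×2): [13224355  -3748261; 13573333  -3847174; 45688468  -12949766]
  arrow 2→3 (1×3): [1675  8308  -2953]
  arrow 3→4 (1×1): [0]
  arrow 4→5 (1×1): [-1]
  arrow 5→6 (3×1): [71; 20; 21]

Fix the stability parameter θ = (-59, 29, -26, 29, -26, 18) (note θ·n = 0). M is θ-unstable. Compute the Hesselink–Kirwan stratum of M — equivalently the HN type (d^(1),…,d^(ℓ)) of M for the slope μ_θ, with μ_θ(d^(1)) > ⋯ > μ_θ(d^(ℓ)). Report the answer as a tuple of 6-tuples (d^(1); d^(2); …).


Barcode: M ≅ I[1,2], I[1,3], I[2,2], I[4,6], I[6,6]^2. HN layers by μ_θ (4 steps, strictly decreasing):
  μ^(1)=29; μ^(2)=18; μ^(3)=3/2; μ^(4)=-59

((0, 2, 0, 0, 0, 0); (0, 0, 0, 0, 0, 3); (0, 1, 1, 1, 1, 0); (2, 0, 0, 0, 0, 0))
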